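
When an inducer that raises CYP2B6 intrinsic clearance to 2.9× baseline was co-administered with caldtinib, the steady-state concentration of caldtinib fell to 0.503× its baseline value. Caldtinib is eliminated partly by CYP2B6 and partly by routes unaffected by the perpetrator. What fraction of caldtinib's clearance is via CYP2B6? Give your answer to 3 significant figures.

0.520

CL'/CL = 1 / 0.503 = 1.988
2.9·fm + (1 − fm) = 1.988
fm = (1.988 − 1) / (2.9 − 1) = 0.520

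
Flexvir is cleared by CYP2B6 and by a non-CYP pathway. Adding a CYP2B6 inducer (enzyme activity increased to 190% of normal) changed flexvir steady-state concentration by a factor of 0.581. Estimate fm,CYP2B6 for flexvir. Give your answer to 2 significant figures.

0.80

Let fm be the CYP2B6 fraction. New clearance relative to baseline = fm × 1.9 + (1 − fm).
Steady-state concentration ratio = 1 / (new CL fraction), so new CL fraction = 1 / 0.581 = 1.721.
fm × 1.9 + 1 − fm = 1.721  ⇒  fm × (1.9 − 1) = 0.7212  ⇒  fm = 0.80.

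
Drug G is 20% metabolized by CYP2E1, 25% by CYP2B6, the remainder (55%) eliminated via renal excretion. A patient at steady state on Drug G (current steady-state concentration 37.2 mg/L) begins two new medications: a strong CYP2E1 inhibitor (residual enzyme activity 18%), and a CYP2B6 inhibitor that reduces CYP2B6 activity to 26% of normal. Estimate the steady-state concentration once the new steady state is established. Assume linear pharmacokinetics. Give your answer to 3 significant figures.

The CYP2E1 pathway (20% of clearance) is reduced to 0.18× activity: 0.2 × 0.18 = 0.036.
The CYP2B6 pathway (25% of clearance) falls to 0.26× activity: 0.25 × 0.26 = 0.065.
The remaining 55% of clearance is unaffected.
Relative clearance = 0.036 + 0.065 + 0.55 = 0.651.
Dividing the baseline by the relative clearance: 37.2 / 0.651 = 57.1 mg/L.

57.1 mg/L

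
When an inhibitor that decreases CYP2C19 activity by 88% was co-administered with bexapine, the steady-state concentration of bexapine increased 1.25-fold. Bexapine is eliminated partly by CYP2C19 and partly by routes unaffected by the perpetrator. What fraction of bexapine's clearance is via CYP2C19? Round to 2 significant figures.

Write x for the fraction cleared via CYP2C19. The observed steady-state concentration change means clearance fell to 1/1.25 = 0.8 of baseline.
Setting x·0.12 + (1 − x) = 0.8 and solving: x = (0.8 − 1)/(0.12 − 1) = 0.23.

0.23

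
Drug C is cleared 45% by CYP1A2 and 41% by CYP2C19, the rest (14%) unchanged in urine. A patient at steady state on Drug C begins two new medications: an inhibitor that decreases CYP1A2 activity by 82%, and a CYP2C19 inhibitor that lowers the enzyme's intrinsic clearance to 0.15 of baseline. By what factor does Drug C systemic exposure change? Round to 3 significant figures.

CYP1A2: 0.45 × 0.18 = 0.081
CYP2C19: 0.41 × 0.15 = 0.0615
Other: 0.14 (unchanged)
Relative clearance = 0.081 + 0.0615 + 0.14 = 0.2825.
Systemic exposure ∝ 1/CL: fold-change = 1 / 0.2825 = 3.54.

3.54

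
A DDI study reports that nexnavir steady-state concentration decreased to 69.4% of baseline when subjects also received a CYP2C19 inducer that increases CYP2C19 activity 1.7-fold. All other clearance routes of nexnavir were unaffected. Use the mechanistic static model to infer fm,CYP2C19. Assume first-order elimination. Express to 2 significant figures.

0.63

Let fm be the CYP2C19 fraction. New clearance relative to baseline = fm × 1.7 + (1 − fm).
Steady-state concentration ratio = 1 / (new CL fraction), so new CL fraction = 1 / 0.694 = 1.441.
fm × 1.7 + 1 − fm = 1.441  ⇒  fm × (1.7 − 1) = 0.4409  ⇒  fm = 0.63.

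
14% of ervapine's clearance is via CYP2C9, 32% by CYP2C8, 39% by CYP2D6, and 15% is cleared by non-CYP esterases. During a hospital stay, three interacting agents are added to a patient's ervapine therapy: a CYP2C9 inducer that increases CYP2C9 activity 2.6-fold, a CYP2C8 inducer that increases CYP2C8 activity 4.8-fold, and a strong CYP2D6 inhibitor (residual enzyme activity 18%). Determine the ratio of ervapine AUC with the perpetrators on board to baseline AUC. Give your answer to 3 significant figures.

0.472

The CYP2C9 pathway (14% of clearance) rises to 2.6× activity: 0.14 × 2.6 = 0.364.
The CYP2C8 pathway (32% of clearance) increases to 4.8× activity: 0.32 × 4.8 = 1.536.
The CYP2D6 pathway (39% of clearance) falls to 0.18× activity: 0.39 × 0.18 = 0.0702.
Non-CYP routes (15%) are unchanged.
New clearance relative to baseline: 0.364 + 1.536 + 0.0702 + 0.15 = 2.1202.
Because AUC varies inversely with clearance, the combined effect is 1 / 2.1202 = 0.472.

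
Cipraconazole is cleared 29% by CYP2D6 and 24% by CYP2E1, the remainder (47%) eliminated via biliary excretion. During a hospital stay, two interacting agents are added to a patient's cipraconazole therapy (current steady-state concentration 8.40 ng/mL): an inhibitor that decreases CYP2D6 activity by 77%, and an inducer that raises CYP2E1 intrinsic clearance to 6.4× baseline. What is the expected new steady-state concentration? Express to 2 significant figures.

CYP2D6: 0.29 × 0.23 = 0.0667
CYP2E1: 0.24 × 6.4 = 1.536
Other: 0.47 (unchanged)
New clearance relative to baseline: 0.0667 + 1.536 + 0.47 = 2.0727.
Steady-state concentration ∝ 1/CL: new value = 8.40 / 2.0727 = 4.1 ng/mL.

4.1 ng/mL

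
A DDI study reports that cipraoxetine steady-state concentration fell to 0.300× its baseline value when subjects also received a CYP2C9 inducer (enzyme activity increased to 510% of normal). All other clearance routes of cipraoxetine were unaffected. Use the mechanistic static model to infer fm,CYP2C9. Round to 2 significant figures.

CL'/CL = 1 / 0.300 = 3.333
5.1·fm + (1 − fm) = 3.333
fm = (3.333 − 1) / (5.1 − 1) = 0.57

0.57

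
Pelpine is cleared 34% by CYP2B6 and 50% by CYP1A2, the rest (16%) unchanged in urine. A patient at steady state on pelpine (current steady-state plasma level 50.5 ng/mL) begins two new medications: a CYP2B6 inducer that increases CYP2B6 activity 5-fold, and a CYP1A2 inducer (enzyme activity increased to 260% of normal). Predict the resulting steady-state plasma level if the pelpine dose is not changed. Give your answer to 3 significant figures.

16.0 ng/mL

The CYP2B6 pathway (34% of clearance) rises to 5× activity: 0.34 × 5 = 1.7.
The CYP1A2 pathway (50% of clearance) is boosted to 2.6× activity: 0.5 × 2.6 = 1.3.
Non-CYP routes (16%) are unchanged.
CL_new/CL_old = 1.7 + 1.3 + 0.16 = 3.16.
Dividing the baseline by the relative clearance: 50.5 / 3.16 = 16.0 ng/mL.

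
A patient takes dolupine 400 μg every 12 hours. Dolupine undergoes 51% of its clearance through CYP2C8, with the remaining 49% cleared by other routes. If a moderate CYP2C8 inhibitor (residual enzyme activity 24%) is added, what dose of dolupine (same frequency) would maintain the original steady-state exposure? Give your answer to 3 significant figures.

245 μg

The CYP2C8 pathway (51% of clearance) is reduced to 0.24× activity: 0.51 × 0.24 = 0.1224.
The remaining 49% of clearance is unaffected.
New clearance relative to baseline: 0.1224 + 0.49 = 0.6124.
Css,avg = (dose rate)/CL, so holding Css fixed requires dose ∝ CL: 400 × 0.6124 = 245 μg.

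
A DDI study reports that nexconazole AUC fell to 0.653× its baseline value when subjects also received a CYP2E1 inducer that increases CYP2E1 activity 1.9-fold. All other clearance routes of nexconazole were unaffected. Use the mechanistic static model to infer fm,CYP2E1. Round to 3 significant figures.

0.590

Write x for the fraction cleared via CYP2E1. The observed AUC change means clearance rose to 1/0.653 = 1.531 of baseline.
Only the CYP2E1 route changed, so 1.531 = x·1.9 + (1 − x), giving x = 0.590.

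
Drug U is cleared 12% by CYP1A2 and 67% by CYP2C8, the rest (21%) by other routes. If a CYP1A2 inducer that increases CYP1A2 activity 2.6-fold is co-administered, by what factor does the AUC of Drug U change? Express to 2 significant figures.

0.84

The CYP1A2 pathway (12% of clearance) is boosted to 2.6× activity: 0.12 × 2.6 = 0.312.
CYP2C8 (67%) and the residual 21% are unaffected.
New clearance relative to baseline: 0.312 + 0.67 + 0.21 = 1.192.
AUC ratio = CL_old/CL_new = 1 / 1.192 = 0.84.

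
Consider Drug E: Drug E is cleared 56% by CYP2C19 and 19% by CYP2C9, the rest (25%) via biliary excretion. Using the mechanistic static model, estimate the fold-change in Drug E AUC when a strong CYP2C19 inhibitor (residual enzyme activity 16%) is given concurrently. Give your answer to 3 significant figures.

1.89

The CYP2C19 pathway (56% of clearance) falls to 0.16× activity: 0.56 × 0.16 = 0.0896.
CYP2C9 (19%) and the residual 25% are unaffected.
CL_new/CL_old = 0.0896 + 0.19 + 0.25 = 0.5296.
Since AUC ∝ 1/CL, the ratio is 1 / 0.5296 = 1.89.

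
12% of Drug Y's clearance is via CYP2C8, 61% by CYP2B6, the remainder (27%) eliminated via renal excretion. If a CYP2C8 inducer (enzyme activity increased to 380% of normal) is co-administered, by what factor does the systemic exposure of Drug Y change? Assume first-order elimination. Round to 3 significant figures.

The CYP2C8 pathway (12% of clearance) is boosted to 3.8× activity: 0.12 × 3.8 = 0.456.
CYP2B6 (61%) and the residual 27% are unaffected.
Relative clearance = 0.456 + 0.61 + 0.27 = 1.336.
Systemic exposure is inversely proportional to clearance, so the fold-change is 1 / 1.336 = 0.749.

0.749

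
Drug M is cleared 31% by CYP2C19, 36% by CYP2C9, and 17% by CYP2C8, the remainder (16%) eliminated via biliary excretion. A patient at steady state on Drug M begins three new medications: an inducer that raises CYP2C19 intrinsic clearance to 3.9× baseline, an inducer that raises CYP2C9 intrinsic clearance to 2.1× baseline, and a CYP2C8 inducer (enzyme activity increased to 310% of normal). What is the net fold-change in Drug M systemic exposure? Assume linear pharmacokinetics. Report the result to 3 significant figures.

CYP2C19: 0.31 × 3.9 = 1.209
CYP2C9: 0.36 × 2.1 = 0.756
CYP2C8: 0.17 × 3.1 = 0.527
Other: 0.16 (unchanged)
Relative clearance = 1.209 + 0.756 + 0.527 + 0.16 = 2.652.
Net systemic exposure ratio = 1 / 2.652 = 0.377.

0.377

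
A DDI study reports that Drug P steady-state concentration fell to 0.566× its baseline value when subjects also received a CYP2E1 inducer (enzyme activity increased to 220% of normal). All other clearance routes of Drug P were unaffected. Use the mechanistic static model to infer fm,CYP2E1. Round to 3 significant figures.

0.639

CL'/CL = 1 / 0.566 = 1.767
2.2·fm + (1 − fm) = 1.767
fm = (1.767 − 1) / (2.2 − 1) = 0.639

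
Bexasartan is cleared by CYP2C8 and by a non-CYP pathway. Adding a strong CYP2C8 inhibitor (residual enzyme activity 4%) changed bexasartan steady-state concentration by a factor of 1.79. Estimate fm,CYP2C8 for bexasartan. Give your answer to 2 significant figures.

Let x = fm,CYP2C8. Because steady-state concentration ∝ 1/CL, relative clearance fell to 1/1.79 = 0.5587.
Only the CYP2C8 route changed, so 0.5587 = x·0.04 + (1 − x), giving x = 0.46.

0.46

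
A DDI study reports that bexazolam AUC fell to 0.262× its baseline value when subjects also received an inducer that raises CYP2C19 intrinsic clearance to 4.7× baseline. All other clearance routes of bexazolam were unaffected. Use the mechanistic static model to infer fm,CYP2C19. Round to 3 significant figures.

0.761

Let fm be the CYP2C19 fraction. New clearance relative to baseline = fm × 4.7 + (1 − fm).
AUC ratio = 1 / (new CL fraction), so new CL fraction = 1 / 0.262 = 3.817.
fm × 4.7 + 1 − fm = 3.817  ⇒  fm × (4.7 − 1) = 2.817  ⇒  fm = 0.761.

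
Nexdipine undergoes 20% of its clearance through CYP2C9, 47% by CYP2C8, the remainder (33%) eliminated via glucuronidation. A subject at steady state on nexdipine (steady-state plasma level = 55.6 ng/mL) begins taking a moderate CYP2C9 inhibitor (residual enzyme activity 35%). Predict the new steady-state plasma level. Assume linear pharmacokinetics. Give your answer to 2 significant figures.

64 ng/mL

CYP2C9: 0.2 × 0.35 = 0.07
CYP2C8: 0.47 (unchanged)
Other: 0.33 (unchanged)
New clearance relative to baseline: 0.07 + 0.47 + 0.33 = 0.87.
Steady-state plasma level ∝ 1/CL, so new value = 55.6 / 0.87 = 64 ng/mL.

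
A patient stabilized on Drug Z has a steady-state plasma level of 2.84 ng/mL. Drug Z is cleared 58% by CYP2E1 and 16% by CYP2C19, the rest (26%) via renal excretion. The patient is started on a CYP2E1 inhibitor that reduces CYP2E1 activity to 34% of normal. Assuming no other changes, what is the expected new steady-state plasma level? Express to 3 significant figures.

CYP2E1: 0.58 × 0.34 = 0.1972
CYP2C19: 0.16 (unchanged)
Other: 0.26 (unchanged)
Relative clearance = 0.1972 + 0.16 + 0.26 = 0.6172.
Steady-state plasma level ∝ 1/CL, so new value = 2.84 / 0.6172 = 4.60 ng/mL.

4.60 ng/mL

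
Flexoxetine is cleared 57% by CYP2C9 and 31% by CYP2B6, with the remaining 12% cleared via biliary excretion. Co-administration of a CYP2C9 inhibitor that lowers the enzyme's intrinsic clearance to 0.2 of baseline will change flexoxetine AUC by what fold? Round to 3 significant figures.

The CYP2C9 pathway (57% of clearance) falls to 0.2× activity: 0.57 × 0.2 = 0.114.
CYP2B6 (31%) and the residual 12% are unaffected.
Relative clearance = 0.114 + 0.31 + 0.12 = 0.544.
AUC is inversely proportional to clearance, so the fold-change is 1 / 0.544 = 1.84.

1.84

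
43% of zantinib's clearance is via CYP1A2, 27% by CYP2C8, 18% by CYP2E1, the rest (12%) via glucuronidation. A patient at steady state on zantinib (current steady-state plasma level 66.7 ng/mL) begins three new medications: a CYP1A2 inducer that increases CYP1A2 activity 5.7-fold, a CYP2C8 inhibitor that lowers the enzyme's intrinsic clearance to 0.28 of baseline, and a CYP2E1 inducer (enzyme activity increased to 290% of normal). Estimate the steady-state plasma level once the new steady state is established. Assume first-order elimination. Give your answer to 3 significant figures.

21.1 ng/mL

CYP1A2: 0.43 × 5.7 = 2.451
CYP2C8: 0.27 × 0.28 = 0.0756
CYP2E1: 0.18 × 2.9 = 0.522
Other: 0.12 (unchanged)
Relative clearance = 2.451 + 0.0756 + 0.522 + 0.12 = 3.1686.
Dividing the baseline by the relative clearance: 66.7 / 3.1686 = 21.1 ng/mL.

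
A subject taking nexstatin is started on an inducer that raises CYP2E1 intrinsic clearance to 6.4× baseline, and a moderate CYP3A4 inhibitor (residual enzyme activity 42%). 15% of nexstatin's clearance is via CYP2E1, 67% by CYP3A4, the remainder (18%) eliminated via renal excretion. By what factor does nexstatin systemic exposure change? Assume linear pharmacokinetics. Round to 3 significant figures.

CYP2E1: 0.15 × 6.4 = 0.96
CYP3A4: 0.67 × 0.42 = 0.2814
Other: 0.18 (unchanged)
New clearance relative to baseline: 0.96 + 0.2814 + 0.18 = 1.4214.
Net systemic exposure ratio = 1 / 1.4214 = 0.704.

0.704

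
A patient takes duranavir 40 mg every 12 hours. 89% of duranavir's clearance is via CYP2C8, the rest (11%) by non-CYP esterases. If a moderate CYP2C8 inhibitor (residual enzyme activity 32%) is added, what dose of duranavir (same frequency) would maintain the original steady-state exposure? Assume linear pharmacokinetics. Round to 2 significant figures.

The CYP2C8 pathway (89% of clearance) drops to 0.32× activity: 0.89 × 0.32 = 0.2848.
The remaining 11% of clearance is unaffected.
CL_new/CL_old = 0.2848 + 0.11 = 0.3948.
Css,avg = (dose rate)/CL, so holding Css fixed requires dose ∝ CL: 40 × 0.3948 = 16 mg.

16 mg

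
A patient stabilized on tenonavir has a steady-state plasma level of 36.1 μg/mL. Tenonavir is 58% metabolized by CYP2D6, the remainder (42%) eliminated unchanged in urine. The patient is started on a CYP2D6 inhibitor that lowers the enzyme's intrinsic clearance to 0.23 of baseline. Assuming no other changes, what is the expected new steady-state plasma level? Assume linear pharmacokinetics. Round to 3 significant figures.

CYP2D6: 0.58 × 0.23 = 0.1334
Other: 0.42 (unchanged)
Relative clearance = 0.1334 + 0.42 = 0.5534.
With dosing unchanged, steady-state plasma level scales as 1/CL: 36.1 / 0.5534 = 65.2 μg/mL.

65.2 μg/mL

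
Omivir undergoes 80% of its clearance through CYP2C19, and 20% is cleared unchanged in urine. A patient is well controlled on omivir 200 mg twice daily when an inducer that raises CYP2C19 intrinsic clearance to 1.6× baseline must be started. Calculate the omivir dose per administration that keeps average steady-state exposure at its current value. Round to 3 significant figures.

CYP2C19: 0.8 × 1.6 = 1.28
Other: 0.2 (unchanged)
New clearance relative to baseline: 1.28 + 0.2 = 1.48.
Css,avg = (dose rate)/CL, so holding Css fixed requires dose ∝ CL: 200 × 1.48 = 296 mg.

296 mg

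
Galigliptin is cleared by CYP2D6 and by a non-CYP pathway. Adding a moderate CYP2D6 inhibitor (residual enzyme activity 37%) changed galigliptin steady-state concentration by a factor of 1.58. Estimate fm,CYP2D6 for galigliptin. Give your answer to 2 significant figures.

0.58

Write x for the fraction cleared via CYP2D6. The observed steady-state concentration change means clearance fell to 1/1.58 = 0.6329 of baseline.
Only the CYP2D6 route changed, so 0.6329 = x·0.37 + (1 − x), giving x = 0.58.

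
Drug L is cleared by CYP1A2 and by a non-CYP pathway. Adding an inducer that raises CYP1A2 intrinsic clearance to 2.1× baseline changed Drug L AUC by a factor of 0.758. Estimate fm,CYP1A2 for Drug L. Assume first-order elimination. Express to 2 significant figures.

Let x = fm,CYP1A2. Because AUC ∝ 1/CL, relative clearance rose to 1/0.758 = 1.319.
Setting x·2.1 + (1 − x) = 1.319 and solving: x = (1.319 − 1)/(2.1 − 1) = 0.29.

0.29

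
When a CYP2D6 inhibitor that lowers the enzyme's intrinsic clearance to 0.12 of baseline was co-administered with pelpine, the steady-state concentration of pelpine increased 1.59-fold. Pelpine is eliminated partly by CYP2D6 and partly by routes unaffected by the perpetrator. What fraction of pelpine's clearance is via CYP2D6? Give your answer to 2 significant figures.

CL'/CL = 1 / 1.59 = 0.6289
0.12·fm + (1 − fm) = 0.6289
fm = (0.6289 − 1) / (0.12 − 1) = 0.42

0.42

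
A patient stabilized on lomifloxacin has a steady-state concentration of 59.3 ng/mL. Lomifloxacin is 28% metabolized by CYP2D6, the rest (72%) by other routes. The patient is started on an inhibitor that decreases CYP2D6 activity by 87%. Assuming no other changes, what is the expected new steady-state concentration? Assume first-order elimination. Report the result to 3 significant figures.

78.4 ng/mL

The CYP2D6 pathway (28% of clearance) falls to 0.13× activity: 0.28 × 0.13 = 0.0364.
Non-CYP routes (72%) are unchanged.
CL_new/CL_old = 0.0364 + 0.72 = 0.7564.
Steady-state concentration ∝ 1/CL, so new value = 59.3 / 0.7564 = 78.4 ng/mL.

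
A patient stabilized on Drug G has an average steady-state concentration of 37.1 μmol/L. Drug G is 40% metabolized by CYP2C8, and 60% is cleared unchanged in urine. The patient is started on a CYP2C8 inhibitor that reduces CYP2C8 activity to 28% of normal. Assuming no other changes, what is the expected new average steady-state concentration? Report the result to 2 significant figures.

52 μmol/L

The CYP2C8 pathway (40% of clearance) falls to 0.28× activity: 0.4 × 0.28 = 0.112.
The remaining 60% of clearance is unaffected.
CL_new/CL_old = 0.112 + 0.6 = 0.712.
Average steady-state concentration ∝ 1/CL, so new value = 37.1 / 0.712 = 52 μmol/L.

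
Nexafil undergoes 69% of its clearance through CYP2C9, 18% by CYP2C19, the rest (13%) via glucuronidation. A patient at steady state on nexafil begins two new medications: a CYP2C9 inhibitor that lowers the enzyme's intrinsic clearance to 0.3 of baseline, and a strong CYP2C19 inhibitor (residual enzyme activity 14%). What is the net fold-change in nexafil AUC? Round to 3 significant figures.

2.76

The CYP2C9 pathway (69% of clearance) is reduced to 0.3× activity: 0.69 × 0.3 = 0.207.
The CYP2C19 pathway (18% of clearance) falls to 0.14× activity: 0.18 × 0.14 = 0.0252.
The remaining 13% of clearance is unaffected.
Relative clearance = 0.207 + 0.0252 + 0.13 = 0.3622.
Because AUC varies inversely with clearance, the combined effect is 1 / 0.3622 = 2.76.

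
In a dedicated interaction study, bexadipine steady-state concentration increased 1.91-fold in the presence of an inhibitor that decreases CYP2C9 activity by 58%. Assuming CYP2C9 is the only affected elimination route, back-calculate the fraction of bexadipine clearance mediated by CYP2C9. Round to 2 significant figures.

Write x for the fraction cleared via CYP2C9. The observed steady-state concentration change means clearance fell to 1/1.91 = 0.5236 of baseline.
Setting x·0.42 + (1 − x) = 0.5236 and solving: x = (0.5236 − 1)/(0.42 − 1) = 0.82.

0.82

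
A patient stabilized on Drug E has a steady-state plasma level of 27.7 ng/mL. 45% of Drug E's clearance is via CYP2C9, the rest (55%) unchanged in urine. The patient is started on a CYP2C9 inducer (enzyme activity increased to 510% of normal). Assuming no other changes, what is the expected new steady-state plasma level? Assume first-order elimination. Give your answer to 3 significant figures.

The CYP2C9 pathway (45% of clearance) increases to 5.1× activity: 0.45 × 5.1 = 2.295.
Non-CYP routes (55%) are unchanged.
New clearance relative to baseline: 2.295 + 0.55 = 2.845.
Steady-state plasma level ∝ 1/CL, so new value = 27.7 / 2.845 = 9.74 ng/mL.

9.74 ng/mL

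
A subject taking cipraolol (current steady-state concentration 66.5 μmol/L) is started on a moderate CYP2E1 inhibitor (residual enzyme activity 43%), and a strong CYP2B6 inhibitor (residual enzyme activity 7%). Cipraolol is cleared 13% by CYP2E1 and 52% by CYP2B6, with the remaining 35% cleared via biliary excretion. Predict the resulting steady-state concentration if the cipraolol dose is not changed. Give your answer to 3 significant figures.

The CYP2E1 pathway (13% of clearance) drops to 0.43× activity: 0.13 × 0.43 = 0.0559.
The CYP2B6 pathway (52% of clearance) is reduced to 0.07× activity: 0.52 × 0.07 = 0.0364.
The remaining 35% of clearance is unaffected.
Relative clearance = 0.0559 + 0.0364 + 0.35 = 0.4423.
Dividing the baseline by the relative clearance: 66.5 / 0.4423 = 150 μmol/L.

150 μmol/L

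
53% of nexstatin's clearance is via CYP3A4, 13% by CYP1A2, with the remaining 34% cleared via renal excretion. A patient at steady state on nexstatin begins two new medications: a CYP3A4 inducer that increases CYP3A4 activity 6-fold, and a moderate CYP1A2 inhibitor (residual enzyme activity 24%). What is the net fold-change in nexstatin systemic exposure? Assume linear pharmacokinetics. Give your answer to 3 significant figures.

0.282

The CYP3A4 pathway (53% of clearance) is boosted to 6× activity: 0.53 × 6 = 3.18.
The CYP1A2 pathway (13% of clearance) is reduced to 0.24× activity: 0.13 × 0.24 = 0.0312.
The remaining 34% of clearance is unaffected.
CL_new/CL_old = 3.18 + 0.0312 + 0.34 = 3.5512.
Net systemic exposure ratio = 1 / 3.5512 = 0.282.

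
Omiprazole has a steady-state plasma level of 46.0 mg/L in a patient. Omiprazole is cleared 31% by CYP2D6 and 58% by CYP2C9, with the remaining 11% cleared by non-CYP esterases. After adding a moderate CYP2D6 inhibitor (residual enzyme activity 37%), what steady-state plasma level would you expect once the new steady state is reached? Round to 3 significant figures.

CYP2D6: 0.31 × 0.37 = 0.1147
CYP2C9: 0.58 (unchanged)
Other: 0.11 (unchanged)
New clearance relative to baseline: 0.1147 + 0.58 + 0.11 = 0.8047.
New steady-state plasma level = baseline ÷ relative clearance = 46.0 / 0.8047 = 57.2 mg/L.

57.2 mg/L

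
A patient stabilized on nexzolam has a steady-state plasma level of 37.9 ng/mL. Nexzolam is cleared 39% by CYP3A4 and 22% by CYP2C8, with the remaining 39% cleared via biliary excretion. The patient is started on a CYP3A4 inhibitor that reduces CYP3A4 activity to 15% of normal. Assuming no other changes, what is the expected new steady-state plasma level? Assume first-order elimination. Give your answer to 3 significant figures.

56.7 ng/mL

The CYP3A4 pathway (39% of clearance) is reduced to 0.15× activity: 0.39 × 0.15 = 0.0585.
CYP2C8 (22%) and the residual 39% are unaffected.
CL_new/CL_old = 0.0585 + 0.22 + 0.39 = 0.6685.
With dosing unchanged, steady-state plasma level scales as 1/CL: 37.9 / 0.6685 = 56.7 ng/mL.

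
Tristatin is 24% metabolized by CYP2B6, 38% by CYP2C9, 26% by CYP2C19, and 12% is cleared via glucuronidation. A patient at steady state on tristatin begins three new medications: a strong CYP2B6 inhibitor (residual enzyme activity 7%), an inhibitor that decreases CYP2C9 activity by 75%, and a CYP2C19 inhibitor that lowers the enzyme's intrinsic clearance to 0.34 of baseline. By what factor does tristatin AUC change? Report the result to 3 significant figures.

3.12

The CYP2B6 pathway (24% of clearance) is reduced to 0.07× activity: 0.24 × 0.07 = 0.0168.
The CYP2C9 pathway (38% of clearance) is reduced to 0.25× activity: 0.38 × 0.25 = 0.095.
The CYP2C19 pathway (26% of clearance) falls to 0.34× activity: 0.26 × 0.34 = 0.0884.
Non-CYP routes (12%) are unchanged.
CL_new/CL_old = 0.0168 + 0.095 + 0.0884 + 0.12 = 0.3202.
AUC ∝ 1/CL: fold-change = 1 / 0.3202 = 3.12.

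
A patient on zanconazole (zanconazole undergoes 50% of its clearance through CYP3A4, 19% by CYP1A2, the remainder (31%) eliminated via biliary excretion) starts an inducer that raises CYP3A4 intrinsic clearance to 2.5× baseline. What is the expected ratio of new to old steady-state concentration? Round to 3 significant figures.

CYP3A4: 0.5 × 2.5 = 1.25
CYP1A2: 0.19 (unchanged)
Other: 0.31 (unchanged)
CL_new/CL_old = 1.25 + 0.19 + 0.31 = 1.75.
Steady-state concentration is inversely proportional to clearance, so the fold-change is 1 / 1.75 = 0.571.

0.571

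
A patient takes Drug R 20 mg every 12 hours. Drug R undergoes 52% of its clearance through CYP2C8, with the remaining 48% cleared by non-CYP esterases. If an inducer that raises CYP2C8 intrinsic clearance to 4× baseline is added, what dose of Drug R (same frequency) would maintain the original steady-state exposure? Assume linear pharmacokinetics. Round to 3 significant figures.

The CYP2C8 pathway (52% of clearance) increases to 4× activity: 0.52 × 4 = 2.08.
Non-CYP routes (48%) are unchanged.
New clearance relative to baseline: 2.08 + 0.48 = 2.56.
Exposure is unchanged when dose changes in proportion to clearance. New dose = 20 mg × 2.56 = 51.2 mg.

51.2 mg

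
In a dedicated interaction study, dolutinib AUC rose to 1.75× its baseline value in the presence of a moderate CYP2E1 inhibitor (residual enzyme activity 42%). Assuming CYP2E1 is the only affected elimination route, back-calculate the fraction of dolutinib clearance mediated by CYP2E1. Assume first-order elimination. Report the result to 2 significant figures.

Write x for the fraction cleared via CYP2E1. The observed AUC change means clearance fell to 1/1.75 = 0.5714 of baseline.
Only the CYP2E1 route changed, so 0.5714 = x·0.42 + (1 − x), giving x = 0.74.

0.74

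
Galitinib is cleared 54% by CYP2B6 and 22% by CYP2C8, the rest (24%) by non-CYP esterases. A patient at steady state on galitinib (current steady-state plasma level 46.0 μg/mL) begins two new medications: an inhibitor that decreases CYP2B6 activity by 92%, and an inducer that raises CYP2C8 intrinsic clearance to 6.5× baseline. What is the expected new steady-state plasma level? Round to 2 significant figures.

The CYP2B6 pathway (54% of clearance) is reduced to 0.08× activity: 0.54 × 0.08 = 0.0432.
The CYP2C8 pathway (22% of clearance) is boosted to 6.5× activity: 0.22 × 6.5 = 1.43.
The remaining 24% of clearance is unaffected.
CL_new/CL_old = 0.0432 + 1.43 + 0.24 = 1.7132.
Steady-state plasma level ∝ 1/CL: new value = 46.0 / 1.7132 = 27 μg/mL.

27 μg/mL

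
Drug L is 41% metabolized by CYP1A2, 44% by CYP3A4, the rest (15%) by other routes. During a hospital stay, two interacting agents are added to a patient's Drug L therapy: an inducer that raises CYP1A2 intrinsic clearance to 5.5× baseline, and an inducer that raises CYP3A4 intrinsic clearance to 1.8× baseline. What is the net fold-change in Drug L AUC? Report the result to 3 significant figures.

The CYP1A2 pathway (41% of clearance) rises to 5.5× activity: 0.41 × 5.5 = 2.255.
The CYP3A4 pathway (44% of clearance) rises to 1.8× activity: 0.44 × 1.8 = 0.792.
Non-CYP routes (15%) are unchanged.
Relative clearance = 2.255 + 0.792 + 0.15 = 3.197.
Because AUC varies inversely with clearance, the combined effect is 1 / 3.197 = 0.313.

0.313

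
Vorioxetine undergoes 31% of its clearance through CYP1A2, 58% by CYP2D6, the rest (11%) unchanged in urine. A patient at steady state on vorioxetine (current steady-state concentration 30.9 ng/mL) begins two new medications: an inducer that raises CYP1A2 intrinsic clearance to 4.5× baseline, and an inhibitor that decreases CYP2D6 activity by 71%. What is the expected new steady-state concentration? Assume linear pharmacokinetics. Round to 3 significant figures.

18.5 ng/mL

CYP1A2: 0.31 × 4.5 = 1.395
CYP2D6: 0.58 × 0.29 = 0.1682
Other: 0.11 (unchanged)
New clearance relative to baseline: 1.395 + 0.1682 + 0.11 = 1.6732.
Dividing the baseline by the relative clearance: 30.9 / 1.6732 = 18.5 ng/mL.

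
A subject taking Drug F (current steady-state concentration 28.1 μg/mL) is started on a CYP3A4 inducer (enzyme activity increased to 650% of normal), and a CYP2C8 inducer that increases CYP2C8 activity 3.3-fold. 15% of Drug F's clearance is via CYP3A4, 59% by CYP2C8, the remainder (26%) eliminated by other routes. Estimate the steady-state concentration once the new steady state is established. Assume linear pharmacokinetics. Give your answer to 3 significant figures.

8.83 μg/mL

The CYP3A4 pathway (15% of clearance) rises to 6.5× activity: 0.15 × 6.5 = 0.975.
The CYP2C8 pathway (59% of clearance) is boosted to 3.3× activity: 0.59 × 3.3 = 1.947.
Non-CYP routes (26%) are unchanged.
CL_new/CL_old = 0.975 + 1.947 + 0.26 = 3.182.
Dividing the baseline by the relative clearance: 28.1 / 3.182 = 8.83 μg/mL.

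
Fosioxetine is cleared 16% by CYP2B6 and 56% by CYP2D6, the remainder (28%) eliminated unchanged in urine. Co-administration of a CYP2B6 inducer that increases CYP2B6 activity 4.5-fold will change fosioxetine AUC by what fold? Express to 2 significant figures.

CYP2B6: 0.16 × 4.5 = 0.72
CYP2D6: 0.56 (unchanged)
Other: 0.28 (unchanged)
Relative clearance = 0.72 + 0.56 + 0.28 = 1.56.
Since AUC ∝ 1/CL, the ratio is 1 / 1.56 = 0.64.

0.64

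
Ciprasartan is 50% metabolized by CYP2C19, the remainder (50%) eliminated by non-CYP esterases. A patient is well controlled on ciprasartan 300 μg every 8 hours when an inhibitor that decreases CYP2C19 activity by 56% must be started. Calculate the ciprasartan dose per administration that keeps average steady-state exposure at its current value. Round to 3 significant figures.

216 μg

The CYP2C19 pathway (50% of clearance) drops to 0.44× activity: 0.5 × 0.44 = 0.22.
The remaining 50% of clearance is unaffected.
Relative clearance = 0.22 + 0.5 = 0.72.
To maintain the same steady-state level, dose must scale with clearance: new dose = 300 × 0.72 = 216 μg.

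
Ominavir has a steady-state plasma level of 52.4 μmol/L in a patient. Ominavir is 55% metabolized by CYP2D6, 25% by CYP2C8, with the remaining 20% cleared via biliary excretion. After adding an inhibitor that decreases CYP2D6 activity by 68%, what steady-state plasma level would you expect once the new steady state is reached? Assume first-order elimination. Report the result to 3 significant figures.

83.7 μmol/L

CYP2D6: 0.55 × 0.32 = 0.176
CYP2C8: 0.25 (unchanged)
Other: 0.2 (unchanged)
New clearance relative to baseline: 0.176 + 0.25 + 0.2 = 0.626.
New steady-state plasma level = baseline ÷ relative clearance = 52.4 / 0.626 = 83.7 μmol/L.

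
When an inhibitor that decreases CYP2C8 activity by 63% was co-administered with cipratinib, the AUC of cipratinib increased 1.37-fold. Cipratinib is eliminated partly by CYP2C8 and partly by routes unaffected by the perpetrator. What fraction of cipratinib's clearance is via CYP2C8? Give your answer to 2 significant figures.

0.43

Let fm be the CYP2C8 fraction. New clearance relative to baseline = fm × 0.37 + (1 − fm).
AUC ratio = 1 / (new CL fraction), so new CL fraction = 1 / 1.37 = 0.7299.
fm × 0.37 + 1 − fm = 0.7299  ⇒  fm × (0.37 − 1) = −0.2701  ⇒  fm = 0.43.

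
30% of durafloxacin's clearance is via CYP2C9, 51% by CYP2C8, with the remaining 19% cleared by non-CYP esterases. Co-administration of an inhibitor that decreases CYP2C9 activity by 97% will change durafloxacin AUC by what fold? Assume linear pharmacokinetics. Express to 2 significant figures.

CYP2C9: 0.3 × 0.03 = 0.009
CYP2C8: 0.51 (unchanged)
Other: 0.19 (unchanged)
Relative clearance = 0.009 + 0.51 + 0.19 = 0.709.
Since AUC ∝ 1/CL, the ratio is 1 / 0.709 = 1.4.

1.4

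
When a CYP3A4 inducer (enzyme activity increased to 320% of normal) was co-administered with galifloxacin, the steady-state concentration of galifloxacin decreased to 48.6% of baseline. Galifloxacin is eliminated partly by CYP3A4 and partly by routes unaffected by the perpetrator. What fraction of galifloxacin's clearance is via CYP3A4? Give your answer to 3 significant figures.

Call the CYP3A4 fraction fm. After the interaction, CL_new/CL_old = fm × 3.2 + (1 − fm).
Steady-state concentration ratio = 1 / (new CL fraction), so new CL fraction = 1 / 0.486 = 2.058.
fm × 3.2 + 1 − fm = 2.058  ⇒  fm × (3.2 − 1) = 1.058  ⇒  fm = 0.481.

0.481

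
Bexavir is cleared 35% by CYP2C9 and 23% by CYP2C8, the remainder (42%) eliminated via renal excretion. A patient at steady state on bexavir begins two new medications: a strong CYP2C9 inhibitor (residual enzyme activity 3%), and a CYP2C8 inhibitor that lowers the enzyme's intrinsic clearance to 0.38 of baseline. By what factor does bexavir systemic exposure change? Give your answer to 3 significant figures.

1.93

CYP2C9: 0.35 × 0.03 = 0.0105
CYP2C8: 0.23 × 0.38 = 0.0874
Other: 0.42 (unchanged)
New clearance relative to baseline: 0.0105 + 0.0874 + 0.42 = 0.5179.
Because systemic exposure varies inversely with clearance, the combined effect is 1 / 0.5179 = 1.93.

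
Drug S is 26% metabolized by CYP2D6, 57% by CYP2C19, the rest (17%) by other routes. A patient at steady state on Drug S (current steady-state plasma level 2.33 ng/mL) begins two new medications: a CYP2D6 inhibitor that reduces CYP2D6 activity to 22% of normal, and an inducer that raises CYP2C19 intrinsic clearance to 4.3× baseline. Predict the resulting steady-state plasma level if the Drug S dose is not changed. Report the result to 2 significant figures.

CYP2D6: 0.26 × 0.22 = 0.0572
CYP2C19: 0.57 × 4.3 = 2.451
Other: 0.17 (unchanged)
New clearance relative to baseline: 0.0572 + 2.451 + 0.17 = 2.6782.
Dividing the baseline by the relative clearance: 2.33 / 2.6782 = 0.87 ng/mL.

0.87 ng/mL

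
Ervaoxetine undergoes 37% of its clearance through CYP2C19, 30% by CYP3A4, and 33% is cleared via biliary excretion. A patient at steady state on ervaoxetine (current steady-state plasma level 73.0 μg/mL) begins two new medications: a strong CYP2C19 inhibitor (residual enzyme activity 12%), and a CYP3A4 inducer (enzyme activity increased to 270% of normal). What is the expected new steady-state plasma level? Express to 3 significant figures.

The CYP2C19 pathway (37% of clearance) is reduced to 0.12× activity: 0.37 × 0.12 = 0.0444.
The CYP3A4 pathway (30% of clearance) rises to 2.7× activity: 0.3 × 2.7 = 0.81.
The remaining 33% of clearance is unaffected.
CL_new/CL_old = 0.0444 + 0.81 + 0.33 = 1.1844.
Dividing the baseline by the relative clearance: 73.0 / 1.1844 = 61.6 μg/mL.

61.6 μg/mL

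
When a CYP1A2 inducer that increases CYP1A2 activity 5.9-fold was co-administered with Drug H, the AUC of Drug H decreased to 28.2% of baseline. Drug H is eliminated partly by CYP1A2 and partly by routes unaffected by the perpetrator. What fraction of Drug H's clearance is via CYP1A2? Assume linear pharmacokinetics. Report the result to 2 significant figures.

0.52

Call the CYP1A2 fraction fm. After the interaction, CL_new/CL_old = fm × 5.9 + (1 − fm).
AUC ratio = 1 / (new CL fraction), so new CL fraction = 1 / 0.282 = 3.546.
fm × 5.9 + 1 − fm = 3.546  ⇒  fm × (5.9 − 1) = 2.546  ⇒  fm = 0.52.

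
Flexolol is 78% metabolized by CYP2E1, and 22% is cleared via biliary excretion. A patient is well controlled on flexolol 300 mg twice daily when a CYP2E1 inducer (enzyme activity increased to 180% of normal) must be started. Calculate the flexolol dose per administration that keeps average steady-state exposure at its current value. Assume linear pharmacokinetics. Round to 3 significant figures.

487 mg

CYP2E1: 0.78 × 1.8 = 1.404
Other: 0.22 (unchanged)
New clearance relative to baseline: 1.404 + 0.22 = 1.624.
To maintain the same steady-state level, dose must scale with clearance: new dose = 300 × 1.624 = 487 mg.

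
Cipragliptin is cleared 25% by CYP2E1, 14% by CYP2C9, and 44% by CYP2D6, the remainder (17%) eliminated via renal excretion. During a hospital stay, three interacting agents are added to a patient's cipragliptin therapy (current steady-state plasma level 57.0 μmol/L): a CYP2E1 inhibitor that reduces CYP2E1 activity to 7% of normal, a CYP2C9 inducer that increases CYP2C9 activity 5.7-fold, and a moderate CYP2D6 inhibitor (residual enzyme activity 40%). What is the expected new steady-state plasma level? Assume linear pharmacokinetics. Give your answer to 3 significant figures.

The CYP2E1 pathway (25% of clearance) is reduced to 0.07× activity: 0.25 × 0.07 = 0.0175.
The CYP2C9 pathway (14% of clearance) rises to 5.7× activity: 0.14 × 5.7 = 0.798.
The CYP2D6 pathway (44% of clearance) is reduced to 0.4× activity: 0.44 × 0.4 = 0.176.
Non-CYP routes (17%) are unchanged.
New clearance relative to baseline: 0.0175 + 0.798 + 0.176 + 0.17 = 1.1615.
Steady-state plasma level ∝ 1/CL: new value = 57.0 / 1.1615 = 49.1 μmol/L.

49.1 μmol/L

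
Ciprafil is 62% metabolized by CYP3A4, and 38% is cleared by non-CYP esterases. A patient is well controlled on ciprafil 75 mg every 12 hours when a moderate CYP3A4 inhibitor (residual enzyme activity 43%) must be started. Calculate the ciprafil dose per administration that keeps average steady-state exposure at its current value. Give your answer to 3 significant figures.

48.5 mg

The CYP3A4 pathway (62% of clearance) drops to 0.43× activity: 0.62 × 0.43 = 0.2666.
The remaining 38% of clearance is unaffected.
New clearance relative to baseline: 0.2666 + 0.38 = 0.6466.
Exposure is unchanged when dose changes in proportion to clearance. New dose = 75 mg × 0.6466 = 48.5 mg.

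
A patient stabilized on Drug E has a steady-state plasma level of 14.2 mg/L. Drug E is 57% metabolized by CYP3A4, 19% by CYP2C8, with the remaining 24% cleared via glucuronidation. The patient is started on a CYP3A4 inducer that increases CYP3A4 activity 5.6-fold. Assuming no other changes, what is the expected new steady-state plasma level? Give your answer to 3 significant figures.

The CYP3A4 pathway (57% of clearance) is boosted to 5.6× activity: 0.57 × 5.6 = 3.192.
CYP2C8 (19%) and the residual 24% are unaffected.
Relative clearance = 3.192 + 0.19 + 0.24 = 3.622.
Steady-state plasma level ∝ 1/CL, so new value = 14.2 / 3.622 = 3.92 mg/L.

3.92 mg/L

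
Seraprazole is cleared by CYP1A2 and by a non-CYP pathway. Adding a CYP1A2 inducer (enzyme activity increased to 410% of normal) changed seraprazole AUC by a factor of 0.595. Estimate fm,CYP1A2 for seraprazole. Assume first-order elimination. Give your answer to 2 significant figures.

0.22

CL'/CL = 1 / 0.595 = 1.681
4.1·fm + (1 − fm) = 1.681
fm = (1.681 − 1) / (4.1 − 1) = 0.22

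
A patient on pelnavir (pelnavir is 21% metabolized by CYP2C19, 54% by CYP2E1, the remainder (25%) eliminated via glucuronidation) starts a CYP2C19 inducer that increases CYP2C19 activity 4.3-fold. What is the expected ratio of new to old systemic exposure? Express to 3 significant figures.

0.591

The CYP2C19 pathway (21% of clearance) rises to 4.3× activity: 0.21 × 4.3 = 0.903.
CYP2E1 (54%) and the residual 25% are unaffected.
New clearance relative to baseline: 0.903 + 0.54 + 0.25 = 1.693.
Systemic exposure is inversely proportional to clearance, so the fold-change is 1 / 1.693 = 0.591.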